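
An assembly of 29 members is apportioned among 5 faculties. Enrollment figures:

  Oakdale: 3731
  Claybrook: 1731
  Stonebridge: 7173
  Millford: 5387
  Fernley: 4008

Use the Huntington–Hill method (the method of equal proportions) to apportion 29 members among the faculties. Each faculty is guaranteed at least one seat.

Oakdale: 5; Claybrook: 2; Stonebridge: 10; Millford: 7; Fernley: 5

With divisor 744: modified quotas Oakdale 5.015, Claybrook 2.327, Stonebridge 9.641, Millford 7.241, Fernley 5.387.
Geometric-mean thresholds: Oakdale √(5·6)=5.477, Claybrook √(2·3)=2.449, Stonebridge √(9·10)=9.487, Millford √(7·8)=7.483, Fernley √(5·6)=5.477.
Each quota rounded against its threshold gives Oakdale 5, Claybrook 2, Stonebridge 10, Millford 7, Fernley 5 (total 29).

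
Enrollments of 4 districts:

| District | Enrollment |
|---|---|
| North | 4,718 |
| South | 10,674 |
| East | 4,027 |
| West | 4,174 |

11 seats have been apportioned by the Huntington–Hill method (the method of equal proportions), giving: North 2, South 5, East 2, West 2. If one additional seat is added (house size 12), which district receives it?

South

Priority for the next seat is population ÷ (√(s·(s+1))).
Priorities: North 1926.115, South 1948.797, East 1644.016, West 1704.028.
Highest priority: South.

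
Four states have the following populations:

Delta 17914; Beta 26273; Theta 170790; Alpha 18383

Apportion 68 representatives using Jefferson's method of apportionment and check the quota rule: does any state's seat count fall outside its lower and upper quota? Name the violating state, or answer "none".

Theta

Standard quotas: Delta 5.220, Beta 7.656, Theta 49.767, Alpha 5.357.
Jefferson allocation: Delta 5, Beta 7, Theta 51, Alpha 5.
Theta has quota 49.767 (lower 49, upper 50) but receives 51 — outside the quota interval.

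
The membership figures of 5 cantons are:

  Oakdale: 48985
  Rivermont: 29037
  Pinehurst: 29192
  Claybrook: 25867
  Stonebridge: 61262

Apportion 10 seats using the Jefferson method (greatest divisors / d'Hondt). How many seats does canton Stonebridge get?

4

Standard divisor 194343/10 ≈ 19434.3; standard quotas: Oakdale 2.521, Rivermont 1.494, Pinehurst 1.502, Claybrook 1.331, Stonebridge 3.152.
Rounding down gives 2, 1, 1, 1, 3 = 8 seats, so the divisor must be adjusted.
With modified divisor 15000: modified quotas Oakdale 3.266, Rivermont 1.936, Pinehurst 1.946, Claybrook 1.724, Stonebridge 4.084.
Rounding down: Oakdale 3, Rivermont 1, Pinehurst 1, Claybrook 1, Stonebridge 4 (total 10).
Stonebridge receives 4.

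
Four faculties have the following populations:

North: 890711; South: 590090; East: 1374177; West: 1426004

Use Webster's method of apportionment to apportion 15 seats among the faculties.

Standard divisor 4280982/15 ≈ 285398.8; standard quotas: North 3.121, South 2.068, East 4.815, West 4.997.
Rounding to the nearest integer gives North 3, South 2, East 5, West 5 — total 15, matching the house size, so no adjustment is needed.

North: 3, South: 2, East: 5, West: 5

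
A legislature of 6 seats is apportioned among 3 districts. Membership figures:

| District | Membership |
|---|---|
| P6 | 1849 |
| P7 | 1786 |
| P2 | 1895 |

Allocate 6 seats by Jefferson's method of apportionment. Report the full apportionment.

Standard divisor 5530/6 ≈ 921.667; standard quotas: P6 2.006, P7 1.938, P2 2.056.
Rounding down gives 2, 1, 2 = 5 seats, so the divisor must be adjusted.
With modified divisor 800: modified quotas P6 2.311, P7 2.232, P2 2.369.
Rounding down: P6 2, P7 2, P2 2 (total 6).

P6=2, P7=2, P2=2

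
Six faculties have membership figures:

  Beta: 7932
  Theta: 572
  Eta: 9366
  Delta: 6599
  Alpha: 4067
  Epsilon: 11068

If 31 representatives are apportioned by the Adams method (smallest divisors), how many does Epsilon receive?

Standard divisor 39604/31 ≈ 1277.548; standard quotas: Beta 6.209, Theta 0.448, Eta 7.331, Delta 5.165, Alpha 3.183, Epsilon 8.663.
Rounding up gives 7, 1, 8, 6, 4, 9 = 35 seats, so the divisor must be adjusted.
With modified divisor 1370: modified quotas Beta 5.790, Theta 0.418, Eta 6.836, Delta 4.817, Alpha 2.969, Epsilon 8.079.
Rounding up: Beta 6, Theta 1, Eta 7, Delta 5, Alpha 3, Epsilon 9 (total 31).
Epsilon receives 9.

9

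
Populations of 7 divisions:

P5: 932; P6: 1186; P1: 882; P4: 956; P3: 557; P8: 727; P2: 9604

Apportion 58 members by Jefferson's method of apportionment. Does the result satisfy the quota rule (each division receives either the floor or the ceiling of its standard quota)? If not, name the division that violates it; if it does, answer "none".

Standard quotas: P5 3.642, P6 4.634, P1 3.446, P4 3.735, P3 2.176, P8 2.841, P2 37.526.
Jefferson allocation: P5 3, P6 4, P1 3, P4 3, P3 2, P8 3, P2 40.
P2 has quota 37.526 (lower 37, upper 38) but receives 40 — outside the quota interval.

P2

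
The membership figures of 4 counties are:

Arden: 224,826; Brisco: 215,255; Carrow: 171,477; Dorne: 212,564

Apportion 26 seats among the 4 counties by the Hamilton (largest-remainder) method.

The standard divisor is 824122/26 = 31697.
Standard quotas: Arden 7.0930, Brisco 6.7910, Carrow 5.4099, Dorne 6.7061.
Lower quotas: Arden 7, Brisco 6, Carrow 5, Dorne 6 (sum 24, leaving 2 seats).
Remainders in descending order: Brisco 0.7910, Dorne 0.7061, Carrow 0.4099, Arden 0.0930.
The surplus seats go to Brisco, Dorne.

Arden 7, Brisco 7, Carrow 5, Dorne 7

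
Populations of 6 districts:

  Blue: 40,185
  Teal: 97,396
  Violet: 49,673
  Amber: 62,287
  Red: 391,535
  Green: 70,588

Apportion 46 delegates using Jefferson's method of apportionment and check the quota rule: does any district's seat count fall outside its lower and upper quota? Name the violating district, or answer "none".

Standard quotas: Blue 2.597, Teal 6.295, Violet 3.211, Amber 4.026, Red 25.308, Green 4.563.
Jefferson allocation: Blue 2, Teal 6, Violet 3, Amber 4, Red 27, Green 4.
Red has quota 25.308 (lower 25, upper 26) but receives 27 — outside the quota interval.

Red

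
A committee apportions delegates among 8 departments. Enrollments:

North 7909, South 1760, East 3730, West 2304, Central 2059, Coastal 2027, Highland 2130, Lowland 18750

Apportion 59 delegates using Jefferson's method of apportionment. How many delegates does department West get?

Standard divisor 40669/59 ≈ 689.305; standard quotas: North 11.474, South 2.553, East 5.411, West 3.342, Central 2.987, Coastal 2.941, Highland 3.090, Lowland 27.201.
Rounding down gives 11, 2, 5, 3, 2, 2, 3, 27 = 55 seats, so the divisor must be adjusted.
With modified divisor 650: modified quotas North 12.168, South 2.708, East 5.738, West 3.545, Central 3.168, Coastal 3.118, Highland 3.277, Lowland 28.846.
Rounding down: North 12, South 2, East 5, West 3, Central 3, Coastal 3, Highland 3, Lowland 28 (total 59).
West receives 3.

3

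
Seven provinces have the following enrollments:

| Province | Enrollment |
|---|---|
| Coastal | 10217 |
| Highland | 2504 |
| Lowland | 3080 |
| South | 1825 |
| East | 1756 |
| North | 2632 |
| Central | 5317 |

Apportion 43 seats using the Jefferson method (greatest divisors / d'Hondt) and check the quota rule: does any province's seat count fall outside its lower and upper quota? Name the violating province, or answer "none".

none

Standard quotas: Coastal 16.074, Highland 3.940, Lowland 4.846, South 2.871, East 2.763, North 4.141, Central 8.365.
Jefferson allocation: Coastal 17, Highland 4, Lowland 5, South 3, East 2, North 4, Central 8.
Every allocation lies between the lower and upper quota.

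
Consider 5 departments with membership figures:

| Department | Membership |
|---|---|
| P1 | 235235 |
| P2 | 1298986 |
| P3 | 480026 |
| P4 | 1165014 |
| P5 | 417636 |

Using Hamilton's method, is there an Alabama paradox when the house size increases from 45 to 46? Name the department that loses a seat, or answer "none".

At 45 seats: P1 3, P2 16, P3 6, P4 15, P5 5.
At 46 seats: P1 3, P2 17, P3 6, P4 15, P5 5.
No department's allocation decreased.

none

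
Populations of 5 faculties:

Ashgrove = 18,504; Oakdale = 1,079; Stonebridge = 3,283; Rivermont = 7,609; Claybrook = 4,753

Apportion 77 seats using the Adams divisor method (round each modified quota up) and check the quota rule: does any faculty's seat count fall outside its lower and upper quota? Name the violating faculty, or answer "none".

Standard quotas: Ashgrove 40.445, Oakdale 2.358, Stonebridge 7.176, Rivermont 16.631, Claybrook 10.389.
Adams allocation: Ashgrove 39, Oakdale 3, Stonebridge 7, Rivermont 17, Claybrook 11.
Ashgrove has quota 40.445 (lower 40, upper 41) but receives 39 — outside the quota interval.

Ashgrove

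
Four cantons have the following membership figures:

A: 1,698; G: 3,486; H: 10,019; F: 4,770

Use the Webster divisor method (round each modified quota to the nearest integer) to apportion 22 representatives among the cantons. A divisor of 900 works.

A=2, G=4, H=11, F=5

With modified divisor 900: modified quotas A 1.887, G 3.873, H 11.132, F 5.300.
Rounding to the nearest integer: A 2, G 4, H 11, F 5 (total 22).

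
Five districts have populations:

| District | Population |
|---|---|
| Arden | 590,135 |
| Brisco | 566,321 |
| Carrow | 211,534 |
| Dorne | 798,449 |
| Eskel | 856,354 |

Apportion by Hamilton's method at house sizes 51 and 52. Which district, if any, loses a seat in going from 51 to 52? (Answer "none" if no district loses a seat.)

Carrow

At 51 seats: Arden 10, Brisco 10, Carrow 4, Dorne 13, Eskel 14.
At 52 seats: Arden 10, Brisco 10, Carrow 3, Dorne 14, Eskel 15.
Carrow drops from 4 to 3.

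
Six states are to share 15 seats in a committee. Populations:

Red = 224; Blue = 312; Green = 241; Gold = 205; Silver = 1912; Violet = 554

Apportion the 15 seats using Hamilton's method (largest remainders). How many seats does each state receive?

Red 1, Blue 1, Green 1, Gold 1, Silver 8, Violet 3

Standard divisor: 3448 ÷ 15 ≈ 229.867.
Standard quotas: Red 0.974, Blue 1.357, Green 1.048, Gold 0.892, Silver 8.318, Violet 2.410.
Lower quotas: Red 0, Blue 1, Green 1, Gold 0, Silver 8, Violet 2 (sum 12, leaving 3 seats).
Remainders in descending order: Red 0.974, Gold 0.892, Violet 0.410, Blue 0.357, Silver 0.318, Green 0.048.
Largest remainders: Red, Gold, Violet receive the extra seats.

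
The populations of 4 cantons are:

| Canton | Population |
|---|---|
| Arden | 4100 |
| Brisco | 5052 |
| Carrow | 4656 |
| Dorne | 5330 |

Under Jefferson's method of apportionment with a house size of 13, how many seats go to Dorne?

4

Standard divisor 19138/13 ≈ 1472.154; standard quotas: Arden 2.785, Brisco 3.432, Carrow 3.163, Dorne 3.621.
Rounding down gives 2, 3, 3, 3 = 11 seats, so the divisor must be adjusted.
With modified divisor 1300: modified quotas Arden 3.154, Brisco 3.886, Carrow 3.582, Dorne 4.100.
Rounding down: Arden 3, Brisco 3, Carrow 3, Dorne 4 (total 13).
Dorne receives 4.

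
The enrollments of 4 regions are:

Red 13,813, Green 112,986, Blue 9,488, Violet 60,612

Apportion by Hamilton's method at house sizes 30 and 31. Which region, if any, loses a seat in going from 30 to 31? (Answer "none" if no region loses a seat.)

Blue

At 30 seats: Red 2, Green 17, Blue 2, Violet 9.
At 31 seats: Red 2, Green 18, Blue 1, Violet 10.
Blue drops from 2 to 1.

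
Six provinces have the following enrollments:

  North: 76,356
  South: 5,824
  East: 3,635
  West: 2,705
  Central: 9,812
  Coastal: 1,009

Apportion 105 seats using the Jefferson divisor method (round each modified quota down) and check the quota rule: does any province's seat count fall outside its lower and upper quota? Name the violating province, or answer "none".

Standard quotas: North 80.706, South 6.156, East 3.842, West 2.859, Central 10.371, Coastal 1.066.
Jefferson allocation: North 83, South 6, East 3, West 2, Central 10, Coastal 1.
North has quota 80.706 (lower 80, upper 81) but receives 83 — outside the quota interval.

North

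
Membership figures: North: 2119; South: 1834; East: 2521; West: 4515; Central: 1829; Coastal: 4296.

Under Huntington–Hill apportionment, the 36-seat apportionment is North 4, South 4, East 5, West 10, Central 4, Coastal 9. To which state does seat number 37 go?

North

Priority for the next seat is population ÷ (√(s·(s+1))).
Priorities: North 473.823, South 410.095, East 460.270, West 430.488, Central 408.977, Coastal 452.838.
Highest priority: North.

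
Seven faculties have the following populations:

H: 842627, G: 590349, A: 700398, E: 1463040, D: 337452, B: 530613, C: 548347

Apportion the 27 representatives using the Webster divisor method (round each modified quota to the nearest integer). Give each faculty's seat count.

Standard divisor 5012826/27 ≈ 185660.222; standard quotas: H 4.539, G 3.180, A 3.772, E 7.880, D 1.818, B 2.858, C 2.953.
Rounding to the nearest integer gives 5, 3, 4, 8, 2, 3, 3 = 28 seats, so the divisor must be adjusted.
With modified divisor 191200: modified quotas H 4.407, G 3.088, A 3.663, E 7.652, D 1.765, B 2.775, C 2.868.
Rounding to the nearest integer: H 4, G 3, A 4, E 8, D 2, B 3, C 3 (total 27).

H=4; G=3; A=4; E=8; D=2; B=3; C=3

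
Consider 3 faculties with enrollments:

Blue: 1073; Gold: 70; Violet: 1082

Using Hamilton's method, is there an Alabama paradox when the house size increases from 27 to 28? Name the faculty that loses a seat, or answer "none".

none

At 27 seats: Blue 13, Gold 1, Violet 13.
At 28 seats: Blue 13, Gold 1, Violet 14.
No faculty's allocation decreased.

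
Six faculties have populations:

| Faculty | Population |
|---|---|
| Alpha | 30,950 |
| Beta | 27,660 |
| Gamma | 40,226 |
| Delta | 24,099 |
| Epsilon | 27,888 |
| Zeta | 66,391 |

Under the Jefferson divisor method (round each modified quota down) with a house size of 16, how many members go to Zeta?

Standard divisor 217214/16 ≈ 13575.875; standard quotas: Alpha 2.280, Beta 2.037, Gamma 2.963, Delta 1.775, Epsilon 2.054, Zeta 4.890.
Rounding down gives 2, 2, 2, 1, 2, 4 = 13 seats, so the divisor must be adjusted.
With modified divisor 11600: modified quotas Alpha 2.668, Beta 2.384, Gamma 3.468, Delta 2.078, Epsilon 2.404, Zeta 5.723.
Rounding down: Alpha 2, Beta 2, Gamma 3, Delta 2, Epsilon 2, Zeta 5 (total 16).
Zeta receives 5.

5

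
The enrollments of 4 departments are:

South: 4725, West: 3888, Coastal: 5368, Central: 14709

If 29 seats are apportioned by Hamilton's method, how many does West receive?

The standard divisor is 28690/29 ≈ 989.31.
Standard quotas: South 4.7761, West 3.9300, Coastal 5.4260, Central 14.8679.
Lower quotas: South 4, West 3, Coastal 5, Central 14 (sum 26, leaving 3 seats).
Remainders in descending order: West 0.9300, Central 0.8679, South 0.7761, Coastal 0.4260.
The surplus seats go to West, Central, South.
West receives 4.

4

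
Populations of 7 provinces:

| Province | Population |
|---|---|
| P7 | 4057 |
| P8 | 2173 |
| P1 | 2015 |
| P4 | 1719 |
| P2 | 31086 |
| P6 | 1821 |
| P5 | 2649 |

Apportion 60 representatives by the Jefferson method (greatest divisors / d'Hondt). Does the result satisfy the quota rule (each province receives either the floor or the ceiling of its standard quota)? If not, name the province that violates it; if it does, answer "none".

Standard quotas: P7 5.348, P8 2.864, P1 2.656, P4 2.266, P2 40.975, P6 2.400, P5 3.492.
Jefferson allocation: P7 5, P8 3, P1 2, P4 2, P2 43, P6 2, P5 3.
P2 has quota 40.975 (lower 40, upper 41) but receives 43 — outside the quota interval.

P2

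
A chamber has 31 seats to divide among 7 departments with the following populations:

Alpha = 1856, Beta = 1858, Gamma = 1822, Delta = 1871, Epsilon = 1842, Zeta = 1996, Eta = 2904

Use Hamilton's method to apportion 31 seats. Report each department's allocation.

Alpha=4, Beta=4, Gamma=4, Delta=4, Epsilon=4, Zeta=5, Eta=6

The standard divisor is 14149/31 ≈ 456.419.
Standard quotas: Alpha 4.066, Beta 4.071, Gamma 3.992, Delta 4.099, Epsilon 4.036, Zeta 4.373, Eta 6.363.
Lower quotas: Alpha 4, Beta 4, Gamma 3, Delta 4, Epsilon 4, Zeta 4, Eta 6 (sum 29, leaving 2 seats).
Remainders in descending order: Gamma 0.992, Zeta 0.373, Eta 0.363, Delta 0.099, Beta 0.071, Alpha 0.066, Epsilon 0.036.
Largest remainders: Gamma, Zeta receive the extra seats.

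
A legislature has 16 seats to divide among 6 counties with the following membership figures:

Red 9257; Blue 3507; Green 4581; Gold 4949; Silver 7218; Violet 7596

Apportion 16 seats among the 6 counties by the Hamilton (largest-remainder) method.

Red 4, Blue 2, Green 2, Gold 2, Silver 3, Violet 3

The standard divisor is 37108/16 ≈ 2319.25.
Standard quotas: Red 3.9914, Blue 1.5121, Green 1.9752, Gold 2.1339, Silver 3.1122, Violet 3.2752.
Lower quotas: Red 3, Blue 1, Green 1, Gold 2, Silver 3, Violet 3 (sum 13, leaving 3 seats).
Remainders in descending order: Red 0.9914, Green 0.9752, Blue 0.5121, Violet 0.2752, Gold 0.1339, Silver 0.1122.
Largest remainders: Red, Green, Blue receive the extra seats.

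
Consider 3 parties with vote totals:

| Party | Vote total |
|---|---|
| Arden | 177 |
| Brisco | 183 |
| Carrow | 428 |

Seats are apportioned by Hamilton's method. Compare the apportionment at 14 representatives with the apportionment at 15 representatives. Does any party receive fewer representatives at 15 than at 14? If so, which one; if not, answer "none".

At 14 seats: Arden 3, Brisco 3, Carrow 8.
At 15 seats: Arden 3, Brisco 4, Carrow 8.
No party's allocation decreased.

none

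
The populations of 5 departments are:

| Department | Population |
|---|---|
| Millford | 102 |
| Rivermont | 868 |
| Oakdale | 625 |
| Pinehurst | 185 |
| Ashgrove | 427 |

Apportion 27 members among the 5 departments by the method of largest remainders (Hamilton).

Millford=1, Rivermont=11, Oakdale=8, Pinehurst=2, Ashgrove=5

Standard divisor: 2207 ÷ 27 ≈ 81.741.
Standard quotas: Millford 1.248, Rivermont 10.619, Oakdale 7.646, Pinehurst 2.263, Ashgrove 5.224.
Lower quotas: Millford 1, Rivermont 10, Oakdale 7, Pinehurst 2, Ashgrove 5 (sum 25, leaving 2 seats).
Remainders in descending order: Oakdale 0.646, Rivermont 0.619, Pinehurst 0.263, Millford 0.248, Ashgrove 0.224.
Largest remainders: Oakdale, Rivermont receive the extra seats.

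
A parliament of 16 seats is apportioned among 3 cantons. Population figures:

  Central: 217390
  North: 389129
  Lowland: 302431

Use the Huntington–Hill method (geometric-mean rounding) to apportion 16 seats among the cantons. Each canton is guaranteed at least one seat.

Central 4; North 7; Lowland 5

With divisor 57630: modified quotas Central 3.772, North 6.752, Lowland 5.248.
Geometric-mean thresholds: Central √(3·4)=3.464, North √(6·7)=6.481, Lowland √(5·6)=5.477.
Each quota rounded against its threshold gives Central 4, North 7, Lowland 5 (total 16).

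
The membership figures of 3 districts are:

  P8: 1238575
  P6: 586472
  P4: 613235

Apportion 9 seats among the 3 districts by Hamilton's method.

P8: 5, P6: 2, P4: 2

The standard divisor is 2438282/9 ≈ 270920.222.
Standard quotas: P8 4.5717, P6 2.1647, P4 2.2635.
Lower quotas: P8 4, P6 2, P4 2 (sum 8, leaving 1 seat).
Remainders in descending order: P8 0.5717, P4 0.2635, P6 0.1647.
The surplus seat goes to P8.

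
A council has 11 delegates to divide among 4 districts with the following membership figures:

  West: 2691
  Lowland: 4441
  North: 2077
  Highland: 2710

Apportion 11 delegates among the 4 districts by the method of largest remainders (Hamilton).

West 2, Lowland 4, North 2, Highland 3

Standard divisor: 11919 ÷ 11 ≈ 1083.545.
Standard quotas: West 2.484, Lowland 4.099, North 1.917, Highland 2.501.
Lower quotas: West 2, Lowland 4, North 1, Highland 2 (sum 9, leaving 2 seats).
Remainders in descending order: North 0.917, Highland 0.501, West 0.484, Lowland 0.099.
The surplus seats go to North, Highland.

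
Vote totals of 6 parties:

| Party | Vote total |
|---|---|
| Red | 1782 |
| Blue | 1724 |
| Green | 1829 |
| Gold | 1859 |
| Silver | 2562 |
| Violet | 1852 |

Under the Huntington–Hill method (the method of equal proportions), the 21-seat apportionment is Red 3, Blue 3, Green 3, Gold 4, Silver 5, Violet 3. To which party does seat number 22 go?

Priority for the next seat is population ÷ (√(s·(s+1))).
Priorities: Red 514.419, Blue 497.676, Green 527.987, Gold 415.685, Silver 467.755, Violet 534.626.
Highest priority: Violet.

Violet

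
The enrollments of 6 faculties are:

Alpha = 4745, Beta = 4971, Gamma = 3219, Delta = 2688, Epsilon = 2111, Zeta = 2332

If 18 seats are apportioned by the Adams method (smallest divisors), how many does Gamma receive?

3

Standard divisor 20066/18 ≈ 1114.778; standard quotas: Alpha 4.256, Beta 4.459, Gamma 2.888, Delta 2.411, Epsilon 1.894, Zeta 2.092.
Rounding up gives 5, 5, 3, 3, 2, 3 = 21 seats, so the divisor must be adjusted.
With modified divisor 1300: modified quotas Alpha 3.650, Beta 3.824, Gamma 2.476, Delta 2.068, Epsilon 1.624, Zeta 1.794.
Rounding up: Alpha 4, Beta 4, Gamma 3, Delta 3, Epsilon 2, Zeta 2 (total 18).
Gamma receives 3.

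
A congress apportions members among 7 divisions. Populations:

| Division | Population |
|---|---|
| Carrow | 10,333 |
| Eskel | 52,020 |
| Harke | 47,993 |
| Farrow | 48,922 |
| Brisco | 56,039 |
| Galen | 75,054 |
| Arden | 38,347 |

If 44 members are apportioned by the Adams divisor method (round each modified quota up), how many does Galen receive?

Standard divisor 328708/44 ≈ 7470.636; standard quotas: Carrow 1.383, Eskel 6.963, Harke 6.424, Farrow 6.549, Brisco 7.501, Galen 10.047, Arden 5.133.
Rounding up gives 2, 7, 7, 7, 8, 11, 6 = 48 seats, so the divisor must be adjusted.
With modified divisor 8100: modified quotas Carrow 1.276, Eskel 6.422, Harke 5.925, Farrow 6.040, Brisco 6.918, Galen 9.266, Arden 4.734.
Rounding up: Carrow 2, Eskel 7, Harke 6, Farrow 7, Brisco 7, Galen 10, Arden 5 (total 44).
Galen receives 10.

10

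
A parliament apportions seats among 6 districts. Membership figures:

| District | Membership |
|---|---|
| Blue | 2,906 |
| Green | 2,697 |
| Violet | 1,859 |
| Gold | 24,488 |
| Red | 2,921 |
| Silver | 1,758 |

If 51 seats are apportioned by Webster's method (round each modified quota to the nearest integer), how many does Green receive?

4

Standard divisor 36629/51 ≈ 718.216; standard quotas: Blue 4.046, Green 3.755, Violet 2.588, Gold 34.096, Red 4.067, Silver 2.448.
Rounding to the nearest integer gives Blue 4, Green 4, Violet 3, Gold 34, Red 4, Silver 2 — total 51, matching the house size, so no adjustment is needed.
Green receives 4.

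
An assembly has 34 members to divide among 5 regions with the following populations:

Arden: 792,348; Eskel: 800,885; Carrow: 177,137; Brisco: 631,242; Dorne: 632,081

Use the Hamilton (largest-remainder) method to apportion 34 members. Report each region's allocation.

Arden 9, Eskel 9, Carrow 2, Brisco 7, Dorne 7

Standard divisor: 3033693 ÷ 34 ≈ 89226.265.
Standard quotas: Arden 8.8802, Eskel 8.9759, Carrow 1.9853, Brisco 7.0746, Dorne 7.0840.
Lower quotas: Arden 8, Eskel 8, Carrow 1, Brisco 7, Dorne 7 (sum 31, leaving 3 seats).
Remainders in descending order: Carrow 0.9853, Eskel 0.9759, Arden 0.8802, Dorne 0.0840, Brisco 0.0746.
The surplus seats go to Carrow, Eskel, Arden.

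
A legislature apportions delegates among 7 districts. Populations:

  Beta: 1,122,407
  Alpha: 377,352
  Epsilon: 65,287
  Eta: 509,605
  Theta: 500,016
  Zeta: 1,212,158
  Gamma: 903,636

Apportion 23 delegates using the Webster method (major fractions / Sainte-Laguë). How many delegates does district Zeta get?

6

Standard divisor 4690461/23 ≈ 203933.087; standard quotas: Beta 5.504, Alpha 1.850, Epsilon 0.320, Eta 2.499, Theta 2.452, Zeta 5.944, Gamma 4.431.
Rounding to the nearest integer gives 6, 2, 0, 2, 2, 6, 4 = 22 seats, so the divisor must be adjusted.
With modified divisor 201718: modified quotas Beta 5.564, Alpha 1.871, Epsilon 0.324, Eta 2.526, Theta 2.479, Zeta 6.009, Gamma 4.480.
Rounding to the nearest integer: Beta 6, Alpha 2, Epsilon 0, Eta 3, Theta 2, Zeta 6, Gamma 4 (total 23).
Zeta receives 6.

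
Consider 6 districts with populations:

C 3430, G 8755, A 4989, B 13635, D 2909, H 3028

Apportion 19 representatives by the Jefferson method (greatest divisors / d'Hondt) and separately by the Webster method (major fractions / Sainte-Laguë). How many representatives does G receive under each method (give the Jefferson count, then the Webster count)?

5 and 4

Jefferson: C 2, G 5, A 2, B 8, D 1, H 1.
Webster: C 2, G 4, A 3, B 7, D 1, H 2.
G gets 5 under Jefferson and 4 under Webster.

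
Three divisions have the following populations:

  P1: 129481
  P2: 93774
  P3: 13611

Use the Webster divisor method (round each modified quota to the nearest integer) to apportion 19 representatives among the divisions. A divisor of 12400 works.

With modified divisor 12400: modified quotas P1 10.442, P2 7.562, P3 1.098.
Rounding to the nearest integer: P1 10, P2 8, P3 1 (total 19).

P1: 10, P2: 8, P3: 1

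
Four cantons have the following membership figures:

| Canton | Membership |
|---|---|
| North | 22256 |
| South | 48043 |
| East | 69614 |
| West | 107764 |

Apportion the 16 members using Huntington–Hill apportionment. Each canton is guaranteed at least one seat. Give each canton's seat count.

With divisor 15652: modified quotas North 1.422, South 3.069, East 4.448, West 6.885.
Geometric-mean thresholds: North √(1·2)=1.414, South √(3·4)=3.464, East √(4·5)=4.472, West √(6·7)=6.481.
Each quota rounded against its threshold gives North 2, South 3, East 4, West 7 (total 16).

North=2; South=3; East=4; West=7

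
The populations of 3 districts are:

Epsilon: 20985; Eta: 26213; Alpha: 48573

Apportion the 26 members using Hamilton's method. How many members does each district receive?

Standard divisor: 95771 ÷ 26 ≈ 3683.5.
Standard quotas: Epsilon 5.6970, Eta 7.1163, Alpha 13.1866.
Lower quotas: Epsilon 5, Eta 7, Alpha 13 (sum 25, leaving 1 seat).
Remainders in descending order: Epsilon 0.6970, Alpha 0.1866, Eta 0.1163.
Largest remainder: Epsilon receives the extra seat.

Epsilon: 6, Eta: 7, Alpha: 13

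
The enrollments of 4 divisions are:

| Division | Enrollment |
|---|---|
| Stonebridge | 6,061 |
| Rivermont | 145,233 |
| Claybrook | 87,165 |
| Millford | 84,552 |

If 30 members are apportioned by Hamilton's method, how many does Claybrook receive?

8

Total 323011; standard divisor 323011/30 ≈ 10767.033.
Standard quotas: Stonebridge 0.5629, Rivermont 13.4887, Claybrook 8.0955, Millford 7.8529.
Lower quotas: Stonebridge 0, Rivermont 13, Claybrook 8, Millford 7 (sum 28, leaving 2 seats).
Remainders in descending order: Millford 0.8529, Stonebridge 0.5629, Rivermont 0.4887, Claybrook 0.0955.
The surplus seats go to Millford, Stonebridge.
Claybrook receives 8.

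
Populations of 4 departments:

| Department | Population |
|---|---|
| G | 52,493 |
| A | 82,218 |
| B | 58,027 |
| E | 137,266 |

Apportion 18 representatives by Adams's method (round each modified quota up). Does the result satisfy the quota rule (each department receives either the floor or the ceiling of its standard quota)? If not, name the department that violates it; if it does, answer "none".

none

Standard quotas: G 2.863, A 4.485, B 3.165, E 7.487.
Adams allocation: G 3, A 5, B 3, E 7.
Every allocation lies between the lower and upper quota.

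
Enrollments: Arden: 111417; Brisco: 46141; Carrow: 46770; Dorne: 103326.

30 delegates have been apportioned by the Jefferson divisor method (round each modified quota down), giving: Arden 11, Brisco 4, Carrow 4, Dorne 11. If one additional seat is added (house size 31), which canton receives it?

Carrow

Priority for the next seat is population ÷ (current seats + 1).
Priorities: Arden 9284.750, Brisco 9228.200, Carrow 9354.000, Dorne 8610.500.
Highest priority: Carrow.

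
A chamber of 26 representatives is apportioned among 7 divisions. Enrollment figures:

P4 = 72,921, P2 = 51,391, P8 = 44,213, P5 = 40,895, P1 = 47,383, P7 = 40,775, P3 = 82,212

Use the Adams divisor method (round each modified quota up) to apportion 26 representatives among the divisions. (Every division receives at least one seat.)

P4=5, P2=4, P8=3, P5=3, P1=3, P7=3, P3=5

Standard divisor 379790/26 ≈ 14607.308; standard quotas: P4 4.992, P2 3.518, P8 3.027, P5 2.800, P1 3.244, P7 2.791, P3 5.628.
Rounding up gives 5, 4, 4, 3, 4, 3, 6 = 29 seats, so the divisor must be adjusted.
With modified divisor 16800: modified quotas P4 4.341, P2 3.059, P8 2.632, P5 2.434, P1 2.820, P7 2.427, P3 4.894.
Rounding up: P4 5, P2 4, P8 3, P5 3, P1 3, P7 3, P3 5 (total 26).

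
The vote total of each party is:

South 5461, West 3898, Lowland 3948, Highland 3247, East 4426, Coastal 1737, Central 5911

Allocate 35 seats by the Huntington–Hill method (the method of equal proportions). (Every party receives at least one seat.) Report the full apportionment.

South 7; West 5; Lowland 5; Highland 4; East 5; Coastal 2; Central 7

With divisor 825: modified quotas South 6.619, West 4.725, Lowland 4.785, Highland 3.936, East 5.365, Coastal 2.105, Central 7.165.
Geometric-mean thresholds: South √(6·7)=6.481, West √(4·5)=4.472, Lowland √(4·5)=4.472, Highland √(3·4)=3.464, East √(5·6)=5.477, Coastal √(2·3)=2.449, Central √(7·8)=7.483.
Each quota rounded against its threshold gives South 7, West 5, Lowland 5, Highland 4, East 5, Coastal 2, Central 7 (total 35).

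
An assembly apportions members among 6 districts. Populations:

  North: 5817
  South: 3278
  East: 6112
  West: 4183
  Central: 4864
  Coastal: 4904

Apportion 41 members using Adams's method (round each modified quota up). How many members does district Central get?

7

Standard divisor 29158/41 ≈ 711.171; standard quotas: North 8.179, South 4.609, East 8.594, West 5.882, Central 6.839, Coastal 6.896.
Rounding up gives 9, 5, 9, 6, 7, 7 = 43 seats, so the divisor must be adjusted.
With modified divisor 800: modified quotas North 7.271, South 4.098, East 7.640, West 5.229, Central 6.080, Coastal 6.130.
Rounding up: North 8, South 5, East 8, West 6, Central 7, Coastal 7 (total 41).
Central receives 7.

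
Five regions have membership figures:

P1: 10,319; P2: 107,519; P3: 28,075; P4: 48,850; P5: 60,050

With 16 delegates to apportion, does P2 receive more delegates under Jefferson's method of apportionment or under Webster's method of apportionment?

Jefferson

Jefferson: P1 0, P2 7, P3 2, P4 3, P5 4.
Webster: P1 1, P2 6, P3 2, P4 3, P5 4.
P2 gets 7 under Jefferson and 6 under Webster.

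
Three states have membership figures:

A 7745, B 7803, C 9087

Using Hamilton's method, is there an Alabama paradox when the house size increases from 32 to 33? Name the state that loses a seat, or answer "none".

At 32 seats: A 10, B 10, C 12.
At 33 seats: A 10, B 11, C 12.
No state's allocation decreased.

none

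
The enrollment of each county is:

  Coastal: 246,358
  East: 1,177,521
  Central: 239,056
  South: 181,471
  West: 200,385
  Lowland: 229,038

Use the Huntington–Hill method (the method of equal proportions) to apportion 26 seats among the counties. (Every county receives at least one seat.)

Coastal 3; East 13; Central 3; South 2; West 2; Lowland 3

With divisor 90394: modified quotas Coastal 2.725, East 13.027, Central 2.645, South 2.008, West 2.217, Lowland 2.534.
Geometric-mean thresholds: Coastal √(2·3)=2.449, East √(13·14)=13.491, Central √(2·3)=2.449, South √(2·3)=2.449, West √(2·3)=2.449, Lowland √(2·3)=2.449.
Each quota rounded against its threshold gives Coastal 3, East 13, Central 3, South 2, West 2, Lowland 3 (total 26).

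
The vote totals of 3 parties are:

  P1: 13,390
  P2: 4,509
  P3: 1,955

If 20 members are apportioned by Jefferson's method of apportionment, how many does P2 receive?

Standard divisor 19854/20 ≈ 992.7; standard quotas: P1 13.488, P2 4.542, P3 1.969.
Rounding down gives 13, 4, 1 = 18 seats, so the divisor must be adjusted.
With modified divisor 930: modified quotas P1 14.398, P2 4.848, P3 2.102.
Rounding down: P1 14, P2 4, P3 2 (total 20).
P2 receives 4.

4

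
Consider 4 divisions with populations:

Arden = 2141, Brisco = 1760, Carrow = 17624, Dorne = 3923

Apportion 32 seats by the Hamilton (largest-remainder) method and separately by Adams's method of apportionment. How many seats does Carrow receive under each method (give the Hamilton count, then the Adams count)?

Hamilton: Arden 3, Brisco 2, Carrow 22, Dorne 5.
Adams: Arden 3, Brisco 3, Carrow 21, Dorne 5.
Carrow gets 22 under Hamilton and 21 under Adams.

22 and 21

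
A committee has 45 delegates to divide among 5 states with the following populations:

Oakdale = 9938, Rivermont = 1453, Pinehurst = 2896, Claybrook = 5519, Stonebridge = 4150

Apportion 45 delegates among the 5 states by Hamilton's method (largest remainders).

Standard divisor: 23956 ÷ 45 ≈ 532.356.
Standard quotas: Oakdale 18.6680, Rivermont 2.7294, Pinehurst 5.4400, Claybrook 10.3671, Stonebridge 7.7955.
Lower quotas: Oakdale 18, Rivermont 2, Pinehurst 5, Claybrook 10, Stonebridge 7 (sum 42, leaving 3 seats).
Remainders in descending order: Stonebridge 0.7955, Rivermont 0.7294, Oakdale 0.6680, Pinehurst 0.4400, Claybrook 0.3671.
The surplus seats go to Stonebridge, Rivermont, Oakdale.

Oakdale: 19; Rivermont: 3; Pinehurst: 5; Claybrook: 10; Stonebridge: 8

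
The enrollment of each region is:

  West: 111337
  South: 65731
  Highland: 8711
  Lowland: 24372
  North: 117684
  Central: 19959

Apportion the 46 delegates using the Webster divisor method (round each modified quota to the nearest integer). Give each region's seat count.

West: 15, South: 9, Highland: 1, Lowland: 3, North: 15, Central: 3

Standard divisor 347794/46 ≈ 7560.739; standard quotas: West 14.726, South 8.694, Highland 1.152, Lowland 3.223, North 15.565, Central 2.640.
Rounding to the nearest integer gives 15, 9, 1, 3, 16, 3 = 47 seats, so the divisor must be adjusted.
With modified divisor 7640: modified quotas West 14.573, South 8.604, Highland 1.140, Lowland 3.190, North 15.404, Central 2.612.
Rounding to the nearest integer: West 15, South 9, Highland 1, Lowland 3, North 15, Central 3 (total 46).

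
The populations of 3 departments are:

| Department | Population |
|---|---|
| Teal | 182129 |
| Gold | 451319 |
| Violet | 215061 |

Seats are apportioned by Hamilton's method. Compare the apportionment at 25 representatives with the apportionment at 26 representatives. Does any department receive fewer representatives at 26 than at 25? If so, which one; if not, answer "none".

At 25 seats: Teal 6, Gold 13, Violet 6.
At 26 seats: Teal 5, Gold 14, Violet 7.
Teal drops from 6 to 5.

Teal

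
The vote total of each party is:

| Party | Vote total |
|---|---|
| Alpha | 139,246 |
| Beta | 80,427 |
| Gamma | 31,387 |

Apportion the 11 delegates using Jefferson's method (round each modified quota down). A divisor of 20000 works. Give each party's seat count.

Alpha 6, Beta 4, Gamma 1

With modified divisor 20000: modified quotas Alpha 6.962, Beta 4.021, Gamma 1.569.
Rounding down: Alpha 6, Beta 4, Gamma 1 (total 11).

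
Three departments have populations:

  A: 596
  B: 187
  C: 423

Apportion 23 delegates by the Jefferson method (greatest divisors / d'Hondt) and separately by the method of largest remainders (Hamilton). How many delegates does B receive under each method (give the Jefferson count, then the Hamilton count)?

3 and 4

Jefferson: A 12, B 3, C 8.
Hamilton: A 11, B 4, C 8.
B gets 3 under Jefferson and 4 under Hamilton.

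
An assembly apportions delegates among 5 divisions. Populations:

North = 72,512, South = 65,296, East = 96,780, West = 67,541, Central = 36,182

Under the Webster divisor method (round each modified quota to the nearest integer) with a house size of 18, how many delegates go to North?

Standard divisor 338311/18 ≈ 18795.056; standard quotas: North 3.858, South 3.474, East 5.149, West 3.594, Central 1.925.
Rounding to the nearest integer gives North 4, South 3, East 5, West 4, Central 2 — total 18, matching the house size, so no adjustment is needed.
North receives 4.

4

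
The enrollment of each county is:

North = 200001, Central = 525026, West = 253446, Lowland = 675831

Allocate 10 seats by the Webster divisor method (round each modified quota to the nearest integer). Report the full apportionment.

North=1; Central=3; West=2; Lowland=4

Standard divisor 1654304/10 ≈ 165430.4; standard quotas: North 1.209, Central 3.174, West 1.532, Lowland 4.085.
Rounding to the nearest integer gives North 1, Central 3, West 2, Lowland 4 — total 10, matching the house size, so no adjustment is needed.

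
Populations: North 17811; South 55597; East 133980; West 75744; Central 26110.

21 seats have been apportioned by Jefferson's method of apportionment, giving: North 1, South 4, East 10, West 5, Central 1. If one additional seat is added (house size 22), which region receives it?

Central

Priority for the next seat is population ÷ (current seats + 1).
Priorities: North 8905.500, South 11119.400, East 12180.000, West 12624.000, Central 13055.000.
Highest priority: Central.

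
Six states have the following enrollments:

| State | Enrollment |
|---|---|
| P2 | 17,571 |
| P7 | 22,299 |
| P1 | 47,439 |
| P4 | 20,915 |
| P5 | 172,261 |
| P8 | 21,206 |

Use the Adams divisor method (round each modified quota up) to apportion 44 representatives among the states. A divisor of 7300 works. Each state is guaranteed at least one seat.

With modified divisor 7300: modified quotas P2 2.407, P7 3.055, P1 6.498, P4 2.865, P5 23.597, P8 2.905.
Rounding up: P2 3, P7 4, P1 7, P4 3, P5 24, P8 3 (total 44).

P2 3; P7 4; P1 7; P4 3; P5 24; P8 3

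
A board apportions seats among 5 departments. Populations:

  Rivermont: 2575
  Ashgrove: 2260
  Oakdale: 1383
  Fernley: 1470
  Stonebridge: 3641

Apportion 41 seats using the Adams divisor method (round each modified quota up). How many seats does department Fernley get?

6

Standard divisor 11329/41 ≈ 276.317; standard quotas: Rivermont 9.319, Ashgrove 8.179, Oakdale 5.005, Fernley 5.320, Stonebridge 13.177.
Rounding up gives 10, 9, 6, 6, 14 = 45 seats, so the divisor must be adjusted.
With modified divisor 290: modified quotas Rivermont 8.879, Ashgrove 7.793, Oakdale 4.769, Fernley 5.069, Stonebridge 12.555.
Rounding up: Rivermont 9, Ashgrove 8, Oakdale 5, Fernley 6, Stonebridge 13 (total 41).
Fernley receives 6.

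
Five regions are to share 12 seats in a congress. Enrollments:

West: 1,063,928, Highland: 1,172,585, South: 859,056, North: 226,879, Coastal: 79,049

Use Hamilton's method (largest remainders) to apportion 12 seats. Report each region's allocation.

West: 4, Highland: 4, South: 3, North: 1, Coastal: 0

Standard divisor: 3401497 ÷ 12 ≈ 283458.083.
Standard quotas: West 3.7534, Highland 4.1367, South 3.0306, North 0.8004, Coastal 0.2789.
Lower quotas: West 3, Highland 4, South 3, North 0, Coastal 0 (sum 10, leaving 2 seats).
Remainders in descending order: North 0.8004, West 0.7534, Coastal 0.2789, Highland 0.1367, South 0.0306.
Largest remainders: North, West receive the extra seats.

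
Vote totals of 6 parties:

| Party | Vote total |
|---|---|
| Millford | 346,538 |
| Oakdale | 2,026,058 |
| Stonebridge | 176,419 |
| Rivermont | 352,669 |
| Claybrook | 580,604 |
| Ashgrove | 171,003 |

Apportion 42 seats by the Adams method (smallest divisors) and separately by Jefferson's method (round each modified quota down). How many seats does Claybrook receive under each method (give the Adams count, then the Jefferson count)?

Adams: Millford 4, Oakdale 23, Stonebridge 2, Rivermont 4, Claybrook 7, Ashgrove 2.
Jefferson: Millford 4, Oakdale 24, Stonebridge 2, Rivermont 4, Claybrook 6, Ashgrove 2.
Claybrook gets 7 under Adams and 6 under Jefferson.

7 and 6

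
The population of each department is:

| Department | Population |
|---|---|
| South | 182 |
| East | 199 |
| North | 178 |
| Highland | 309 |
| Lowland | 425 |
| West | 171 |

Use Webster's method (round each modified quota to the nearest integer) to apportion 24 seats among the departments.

Standard divisor 1464/24 ≈ 61; standard quotas: South 2.984, East 3.262, North 2.918, Highland 5.066, Lowland 6.967, West 2.803.
Rounding to the nearest integer gives South 3, East 3, North 3, Highland 5, Lowland 7, West 3 — total 24, matching the house size, so no adjustment is needed.

South 3, East 3, North 3, Highland 5, Lowland 7, West 3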